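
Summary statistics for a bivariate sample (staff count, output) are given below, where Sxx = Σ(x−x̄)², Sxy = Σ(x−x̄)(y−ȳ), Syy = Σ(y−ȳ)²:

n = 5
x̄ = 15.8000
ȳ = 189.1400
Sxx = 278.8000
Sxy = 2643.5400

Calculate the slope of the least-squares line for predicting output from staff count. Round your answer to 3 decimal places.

b = Sxy/Sxx = 2643.54/278.8 = 9.481851

9.482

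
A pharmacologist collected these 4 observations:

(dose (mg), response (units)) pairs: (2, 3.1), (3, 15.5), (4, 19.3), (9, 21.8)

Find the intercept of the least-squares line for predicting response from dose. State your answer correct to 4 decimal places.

n = 4, Σx = 18, Σy = 59.7, Σxy = 326.1, Σx² = 110
Sxx = Σx² − (Σx)²/n = 110 − 81 = 29
Sxy = Σxy − (Σx)(Σy)/n = 326.1 − 268.65 = 57.45
b = Sxy/Sxx = 57.45/29 = 1.981034
a = ȳ − b·x̄ = 14.925 − 1.981034·4.5 = 6.010345

6.0103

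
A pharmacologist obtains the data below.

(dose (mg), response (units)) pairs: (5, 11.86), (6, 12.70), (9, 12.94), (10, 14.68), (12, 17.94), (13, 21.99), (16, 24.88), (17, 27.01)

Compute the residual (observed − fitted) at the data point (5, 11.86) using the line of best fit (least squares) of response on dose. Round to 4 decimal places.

1.7309

n = 8, Σx = 88, Σy = 144, Σxy = 1757.16, Σx² = 1100
Sxx = Σx² − (Σx)²/n = 1100 − 968 = 132
Sxy = Σxy − (Σx)(Σy)/n = 1757.16 − 1584 = 173.16
b = Sxy/Sxx = 173.16/132 = 1.311818
a = ȳ − b·x̄ = 18 − 1.311818·11 = 3.57
ŷ(5) = 3.57 + 1.311818·5 = 10.129091
residual = y − ŷ = 11.86 − 10.129091 = 1.730909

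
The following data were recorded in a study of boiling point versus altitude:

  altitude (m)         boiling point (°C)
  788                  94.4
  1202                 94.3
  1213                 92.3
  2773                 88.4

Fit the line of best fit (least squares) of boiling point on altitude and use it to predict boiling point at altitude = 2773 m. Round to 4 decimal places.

88.4244

n = 4, Σx = 5976, Σy = 369.4, Σxy = 544828.9, Σx² = 11226646
Sxx = Σx² − (Σx)²/n = 11226646 − 8928144 = 2298502
Sxy = Σxy − (Σx)(Σy)/n = 544828.9 − 551883.6 = -7054.7
b = Sxy/Sxx = -7054.7/2298502 = -0.003069
a = ȳ − b·x̄ = 92.35 − (-0.003069)·1494 = 96.935474
ŷ(2773) = a + b·2773 = 96.935474 + (-0.003069)·2773 = 88.424417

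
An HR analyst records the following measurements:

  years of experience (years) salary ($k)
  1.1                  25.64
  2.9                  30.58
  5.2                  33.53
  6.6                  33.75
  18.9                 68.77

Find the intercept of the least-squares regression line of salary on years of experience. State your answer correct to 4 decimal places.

21.5325

n = 5, Σx = 34.7, Σy = 192.27, Σxy = 1813.745, Σx² = 437.43
Sxx = Σx² − (Σx)²/n = 437.43 − 240.818 = 196.612
Sxy = Σxy − (Σx)(Σy)/n = 1813.745 − 1334.3538 = 479.3912
b = Sxy/Sxx = 479.3912/196.612 = 2.438260
a = ȳ − b·x̄ = 38.454 − 2.438260·6.94 = 21.532475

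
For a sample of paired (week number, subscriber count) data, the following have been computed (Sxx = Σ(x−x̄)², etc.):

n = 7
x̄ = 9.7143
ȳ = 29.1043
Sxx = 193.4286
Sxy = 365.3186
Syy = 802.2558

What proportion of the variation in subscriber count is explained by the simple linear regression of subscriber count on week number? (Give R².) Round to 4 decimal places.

0.8600

R² = Sxy²/(Sxx·Syy) = (365.3186)²/(193.4286·802.2558) = 0.860023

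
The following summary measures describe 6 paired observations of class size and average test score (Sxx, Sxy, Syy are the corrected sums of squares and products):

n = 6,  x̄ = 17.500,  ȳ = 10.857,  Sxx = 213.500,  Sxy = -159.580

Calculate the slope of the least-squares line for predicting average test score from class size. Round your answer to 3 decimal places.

-0.747

b = Sxy/Sxx = -159.58/213.5 = -0.747447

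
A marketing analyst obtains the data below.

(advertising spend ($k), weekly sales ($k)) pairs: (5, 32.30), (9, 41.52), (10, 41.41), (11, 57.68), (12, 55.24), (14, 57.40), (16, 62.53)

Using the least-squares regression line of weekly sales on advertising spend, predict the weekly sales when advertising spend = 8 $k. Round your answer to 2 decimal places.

40.97

n = 7, Σx = 77, Σy = 348.08, Σxy = 4050.72, Σx² = 923
Sxx = Σx² − (Σx)²/n = 923 − 847 = 76
Sxy = Σxy − (Σx)(Σy)/n = 4050.72 − 3828.88 = 221.84
b = Sxy/Sxx = 221.84/76 = 2.918947
a = ȳ − b·x̄ = 49.725714 − 2.918947·11 = 17.617293
ŷ(8) = a + b·8 = 17.617293 + 2.918947·8 = 40.968872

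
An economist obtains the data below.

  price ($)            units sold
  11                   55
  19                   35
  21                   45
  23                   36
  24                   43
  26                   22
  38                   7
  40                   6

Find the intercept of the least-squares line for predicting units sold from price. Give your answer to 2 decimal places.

75.36

n = 8, Σx = 202, Σy = 249, Σxy = 5153, Σx² = 5748
Sxx = Σx² − (Σx)²/n = 5748 − 5100.5 = 647.5
Sxy = Σxy − (Σx)(Σy)/n = 5153 − 6287.25 = -1134.25
b = Sxy/Sxx = -1134.25/647.5 = -1.751737
a = ȳ − b·x̄ = 31.125 − (-1.751737)·25.25 = 75.356371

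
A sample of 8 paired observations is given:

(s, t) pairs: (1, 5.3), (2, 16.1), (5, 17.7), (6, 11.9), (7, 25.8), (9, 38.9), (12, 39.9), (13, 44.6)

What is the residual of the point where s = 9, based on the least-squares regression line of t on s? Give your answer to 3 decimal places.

n = 8, Σx = 55, Σy = 200.2, Σxy = 1786.7, Σx² = 509
Sxx = Σx² − (Σx)²/n = 509 − 378.125 = 130.875
Sxy = Σxy − (Σx)(Σy)/n = 1786.7 − 1376.375 = 410.325
b = Sxy/Sxx = 410.325/130.875 = 3.135244
a = ȳ − b·x̄ = 25.025 − 3.135244·6.875 = 3.470201
ŷ(9) = 3.470201 + 3.135244·9 = 31.687393
residual = y − ŷ = 38.9 − 31.687393 = 7.212607

7.213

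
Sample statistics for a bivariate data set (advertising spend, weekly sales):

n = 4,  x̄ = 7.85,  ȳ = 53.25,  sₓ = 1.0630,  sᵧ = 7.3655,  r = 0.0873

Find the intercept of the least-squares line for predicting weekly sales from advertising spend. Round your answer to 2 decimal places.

b = r · sᵧ/sₓ = 0.0873 · 7.3655/1.063 = 0.604899
a = ȳ − b·x̄ = 53.25 − 0.604899·7.85 = 48.501539

48.50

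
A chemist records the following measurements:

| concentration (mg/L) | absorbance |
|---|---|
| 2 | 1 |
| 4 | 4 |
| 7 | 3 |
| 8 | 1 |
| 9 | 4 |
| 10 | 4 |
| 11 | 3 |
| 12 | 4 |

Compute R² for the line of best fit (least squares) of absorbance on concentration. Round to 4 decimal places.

n = 8, Σx = 63, Σy = 24, Σxy = 204, Σx² = 579, Σy² = 84
Sxx = Σx² − (Σx)²/n = 579 − 496.125 = 82.875
Sxy = Σxy − (Σx)(Σy)/n = 204 − 189 = 15
Syy = Σy² − (Σy)²/n = 84 − 72 = 12
R² = Sxy²/(Sxx·Syy) = (15)²/(82.875·12) = 0.226244

0.2262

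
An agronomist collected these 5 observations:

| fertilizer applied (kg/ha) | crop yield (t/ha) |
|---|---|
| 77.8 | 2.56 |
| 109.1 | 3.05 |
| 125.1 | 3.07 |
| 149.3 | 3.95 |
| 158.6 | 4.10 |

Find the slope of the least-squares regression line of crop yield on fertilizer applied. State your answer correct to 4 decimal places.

n = 5, Σx = 619.9, Σy = 16.73, Σxy = 2155.975, Σx² = 81050.11
Sxx = Σx² − (Σx)²/n = 81050.11 − 76855.202 = 4194.908
Sxy = Σxy − (Σx)(Σy)/n = 2155.975 − 2074.1854 = 81.7896
b = Sxy/Sxx = 81.7896/4194.908 = 0.019497

0.0195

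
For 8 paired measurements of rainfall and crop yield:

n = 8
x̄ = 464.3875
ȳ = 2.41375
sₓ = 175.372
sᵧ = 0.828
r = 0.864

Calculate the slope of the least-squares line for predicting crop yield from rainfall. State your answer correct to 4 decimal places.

b = r · sᵧ/sₓ = 0.864 · 0.828/175.372 = 0.004079

0.0041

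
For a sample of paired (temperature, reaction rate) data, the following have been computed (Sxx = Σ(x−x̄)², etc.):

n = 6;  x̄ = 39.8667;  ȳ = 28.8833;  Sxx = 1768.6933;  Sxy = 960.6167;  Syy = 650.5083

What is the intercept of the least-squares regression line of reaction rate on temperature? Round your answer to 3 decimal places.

b = Sxy/Sxx = 960.6167/1768.6933 = 0.543122
a = ȳ − b·x̄ = 28.8833 − 0.543122·39.8667 = 7.230808

7.231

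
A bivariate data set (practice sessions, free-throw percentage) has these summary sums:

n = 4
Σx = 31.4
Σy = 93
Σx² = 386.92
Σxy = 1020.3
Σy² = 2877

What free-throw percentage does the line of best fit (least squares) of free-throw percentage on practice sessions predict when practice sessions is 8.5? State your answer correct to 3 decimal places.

Sxx = Σx² − (Σx)²/n = 386.92 − 246.49 = 140.43
Sxy = Σxy − (Σx)(Σy)/n = 1020.3 − 730.05 = 290.25
b = Sxy/Sxx = 290.25/140.43 = 2.066866
a = ȳ − b·x̄ = 23.25 − 2.066866·7.85 = 7.025101
ŷ(8.5) = a + b·8.5 = 7.025101 + 2.066866·8.5 = 24.593463

24.593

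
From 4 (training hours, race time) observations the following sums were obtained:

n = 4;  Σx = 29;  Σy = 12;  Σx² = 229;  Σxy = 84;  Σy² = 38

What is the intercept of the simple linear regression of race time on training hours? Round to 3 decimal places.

4.160

Sxx = Σx² − (Σx)²/n = 229 − 210.25 = 18.75
Sxy = Σxy − (Σx)(Σy)/n = 84 − 87 = -3
b = Sxy/Sxx = -3/18.75 = -0.16
a = ȳ − b·x̄ = 3 − (-0.16)·7.25 = 4.16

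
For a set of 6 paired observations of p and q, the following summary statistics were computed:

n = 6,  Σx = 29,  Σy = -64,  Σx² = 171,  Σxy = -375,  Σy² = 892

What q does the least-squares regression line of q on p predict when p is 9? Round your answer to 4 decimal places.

-19.5405

Sxx = Σx² − (Σx)²/n = 171 − 140.166667 = 30.833333
Sxy = Σxy − (Σx)(Σy)/n = -375 − (-309.333333) = -65.666667
b = Sxy/Sxx = -65.666667/30.833333 = -2.129730
a = ȳ − b·x̄ = -10.666667 − (-2.129730)·4.833333 = -0.372973
ŷ(9) = a + b·9 = -0.372973 + (-2.129730)·9 = -19.540541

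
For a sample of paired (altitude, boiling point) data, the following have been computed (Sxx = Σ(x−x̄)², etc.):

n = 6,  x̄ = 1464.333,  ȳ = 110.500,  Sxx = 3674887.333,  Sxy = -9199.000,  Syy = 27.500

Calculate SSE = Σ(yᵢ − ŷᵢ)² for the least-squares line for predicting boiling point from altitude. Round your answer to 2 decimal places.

b = Sxy/Sxx = -9199/3674887.333 = -0.002503
SSE = Syy − b·Sxy = 27.5 − (-0.002503)·(-9199) = 4.473008

4.47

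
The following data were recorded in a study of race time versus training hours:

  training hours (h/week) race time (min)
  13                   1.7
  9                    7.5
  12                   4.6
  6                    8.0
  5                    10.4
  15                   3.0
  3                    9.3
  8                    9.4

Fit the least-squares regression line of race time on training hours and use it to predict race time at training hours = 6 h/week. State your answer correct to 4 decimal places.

n = 8, Σx = 71, Σy = 53.9, Σxy = 392.9, Σx² = 753
Sxx = Σx² − (Σx)²/n = 753 − 630.125 = 122.875
Sxy = Σxy − (Σx)(Σy)/n = 392.9 − 478.3625 = -85.4625
b = Sxy/Sxx = -85.4625/122.875 = -0.695524
a = ȳ − b·x̄ = 6.7375 − (-0.695524)·8.875 = 12.910275
ŷ(6) = a + b·6 = 12.910275 + (-0.695524)·6 = 8.737131

8.7371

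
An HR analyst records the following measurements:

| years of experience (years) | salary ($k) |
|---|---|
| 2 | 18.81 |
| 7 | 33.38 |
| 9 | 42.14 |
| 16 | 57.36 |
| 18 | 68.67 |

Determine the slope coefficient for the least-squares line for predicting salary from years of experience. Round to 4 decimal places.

2.9597

n = 5, Σx = 52, Σy = 220.36, Σxy = 2804.36, Σx² = 714
Sxx = Σx² − (Σx)²/n = 714 − 540.8 = 173.2
Sxy = Σxy − (Σx)(Σy)/n = 2804.36 − 2291.744 = 512.616
b = Sxy/Sxx = 512.616/173.2 = 2.959677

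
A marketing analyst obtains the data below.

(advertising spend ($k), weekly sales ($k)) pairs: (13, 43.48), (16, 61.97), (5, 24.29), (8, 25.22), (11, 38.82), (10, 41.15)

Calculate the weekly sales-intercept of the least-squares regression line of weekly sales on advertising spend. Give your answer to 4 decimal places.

n = 6, Σx = 63, Σy = 234.93, Σxy = 2718.49, Σx² = 735
Sxx = Σx² − (Σx)²/n = 735 − 661.5 = 73.5
Sxy = Σxy − (Σx)(Σy)/n = 2718.49 − 2466.765 = 251.725
b = Sxy/Sxx = 251.725/73.5 = 3.424830
a = ȳ − b·x̄ = 39.155 − 3.424830·10.5 = 3.194286

3.1943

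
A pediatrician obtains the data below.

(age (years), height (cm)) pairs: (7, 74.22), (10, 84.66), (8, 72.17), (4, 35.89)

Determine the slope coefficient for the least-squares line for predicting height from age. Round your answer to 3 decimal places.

n = 4, Σx = 29, Σy = 266.94, Σxy = 2087.06, Σx² = 229
Sxx = Σx² − (Σx)²/n = 229 − 210.25 = 18.75
Sxy = Σxy − (Σx)(Σy)/n = 2087.06 − 1935.315 = 151.745
b = Sxy/Sxx = 151.745/18.75 = 8.093067

8.093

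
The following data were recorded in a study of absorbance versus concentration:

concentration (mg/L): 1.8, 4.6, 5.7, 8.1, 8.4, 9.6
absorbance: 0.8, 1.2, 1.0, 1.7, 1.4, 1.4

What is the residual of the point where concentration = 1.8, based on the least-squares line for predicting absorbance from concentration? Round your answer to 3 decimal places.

n = 6, Σx = 38.2, Σy = 7.5, Σxy = 51.63, Σx² = 285.22
Sxx = Σx² − (Σx)²/n = 285.22 − 243.206667 = 42.013333
Sxy = Σxy − (Σx)(Σy)/n = 51.63 − 47.75 = 3.88
b = Sxy/Sxx = 3.88/42.013333 = 0.092352
a = ȳ − b·x̄ = 1.25 − 0.092352·6.366667 = 0.662028
ŷ(1.8) = 0.662028 + 0.092352·1.8 = 0.828261
residual = y − ŷ = 0.8 − 0.828261 = -0.028261

-0.028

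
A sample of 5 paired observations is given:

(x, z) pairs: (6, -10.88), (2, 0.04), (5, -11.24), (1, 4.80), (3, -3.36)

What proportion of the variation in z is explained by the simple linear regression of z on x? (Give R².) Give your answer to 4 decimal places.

0.9576

n = 5, Σx = 17, Σy = -20.64, Σxy = -126.68, Σx² = 75, Σy² = 279.0432
Sxx = Σx² − (Σx)²/n = 75 − 57.8 = 17.2
Sxy = Σxy − (Σx)(Σy)/n = -126.68 − (-70.176) = -56.504
Syy = Σy² − (Σy)²/n = 279.0432 − 85.20192 = 193.84128
R² = Sxy²/(Sxx·Syy) = (-56.504)²/(17.2·193.84128) = 0.957599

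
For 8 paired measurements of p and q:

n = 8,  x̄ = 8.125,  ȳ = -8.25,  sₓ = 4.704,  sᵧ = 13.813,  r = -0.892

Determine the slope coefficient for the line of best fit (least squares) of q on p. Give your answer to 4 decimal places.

-2.6193

b = r · sᵧ/sₓ = -0.892 · 13.813/4.704 = -2.619302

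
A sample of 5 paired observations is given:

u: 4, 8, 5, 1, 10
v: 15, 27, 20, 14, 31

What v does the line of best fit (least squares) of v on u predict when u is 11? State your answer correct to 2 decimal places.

n = 5, Σx = 28, Σy = 107, Σxy = 700, Σx² = 206
Sxx = Σx² − (Σx)²/n = 206 − 156.8 = 49.2
Sxy = Σxy − (Σx)(Σy)/n = 700 − 599.2 = 100.8
b = Sxy/Sxx = 100.8/49.2 = 2.048780
a = ȳ − b·x̄ = 21.4 − 2.048780·5.6 = 9.926829
ŷ(11) = a + b·11 = 9.926829 + 2.048780·11 = 32.463415

32.46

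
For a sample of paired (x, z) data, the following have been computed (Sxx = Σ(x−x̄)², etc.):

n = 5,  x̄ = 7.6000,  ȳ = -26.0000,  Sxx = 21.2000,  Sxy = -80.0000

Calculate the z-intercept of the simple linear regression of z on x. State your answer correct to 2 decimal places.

2.68

b = Sxy/Sxx = -80/21.2 = -3.773585
a = ȳ − b·x̄ = -26 − (-3.773585)·7.6 = 2.679245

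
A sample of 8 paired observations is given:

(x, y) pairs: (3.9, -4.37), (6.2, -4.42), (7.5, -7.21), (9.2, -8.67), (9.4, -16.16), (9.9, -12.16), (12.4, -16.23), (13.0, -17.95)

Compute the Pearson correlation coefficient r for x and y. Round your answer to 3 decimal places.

-0.909

n = 8, Σx = 71.5, Σy = -87.17, Σxy = -885.176, Σx² = 703.67, Σy² = 1160.4129
Sxx = Σx² − (Σx)²/n = 703.67 − 639.03125 = 64.63875
Sxy = Σxy − (Σx)(Σy)/n = -885.176 − (-779.081875) = -106.094125
Syy = Σy² − (Σy)²/n = 1160.4129 − 949.826113 = 210.586788
r = Sxy/√(Sxx·Syy) = -106.094125/√(13612.066711) = -106.094125/116.670762 = -0.909346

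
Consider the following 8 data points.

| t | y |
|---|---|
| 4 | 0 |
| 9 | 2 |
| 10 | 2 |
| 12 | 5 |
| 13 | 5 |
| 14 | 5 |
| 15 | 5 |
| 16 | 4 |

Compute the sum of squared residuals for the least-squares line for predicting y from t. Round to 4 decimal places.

n = 8, Σx = 93, Σy = 28, Σxy = 372, Σx² = 1187, Σy² = 124
Sxx = Σx² − (Σx)²/n = 1187 − 1081.125 = 105.875
Sxy = Σxy − (Σx)(Σy)/n = 372 − 325.5 = 46.5
Syy = Σy² − (Σy)²/n = 124 − 98 = 26
b = Sxy/Sxx = 46.5/105.875 = 0.439197
SSE = Syy − b·Sxy = 26 − 0.439197·46.5 = 5.577332

5.5773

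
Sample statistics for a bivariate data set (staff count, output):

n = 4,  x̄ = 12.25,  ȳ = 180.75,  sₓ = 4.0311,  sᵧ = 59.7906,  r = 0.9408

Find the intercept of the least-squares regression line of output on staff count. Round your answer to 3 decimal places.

9.810

b = r · sᵧ/sₓ = 0.9408 · 59.7906/4.0311 = 13.954255
a = ȳ − b·x̄ = 180.75 − 13.954255·12.25 = 9.810379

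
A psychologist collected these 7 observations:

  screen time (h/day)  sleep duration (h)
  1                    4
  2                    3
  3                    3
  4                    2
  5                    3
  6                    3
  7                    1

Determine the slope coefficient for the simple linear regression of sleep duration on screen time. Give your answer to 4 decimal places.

-0.3214

n = 7, Σx = 28, Σy = 19, Σxy = 67, Σx² = 140
Sxx = Σx² − (Σx)²/n = 140 − 112 = 28
Sxy = Σxy − (Σx)(Σy)/n = 67 − 76 = -9
b = Sxy/Sxx = -9/28 = -0.321429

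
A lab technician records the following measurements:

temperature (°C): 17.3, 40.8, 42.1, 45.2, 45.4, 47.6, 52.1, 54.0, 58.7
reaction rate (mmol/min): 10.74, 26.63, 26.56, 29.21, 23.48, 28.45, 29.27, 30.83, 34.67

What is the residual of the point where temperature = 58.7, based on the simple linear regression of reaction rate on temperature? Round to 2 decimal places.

n = 9, Σx = 403.2, Σy = 239.84, Σxy = 11355.902, Σx² = 19182.4
Sxx = Σx² − (Σx)²/n = 19182.4 − 18063.36 = 1119.04
Sxy = Σxy − (Σx)(Σy)/n = 11355.902 − 10744.832 = 611.07
b = Sxy/Sxx = 611.07/1119.04 = 0.546066
a = ȳ − b·x̄ = 26.648889 − 0.546066·44.8 = 2.185120
ŷ(58.7) = 2.185120 + 0.546066·58.7 = 34.239210
residual = y − ŷ = 34.67 − 34.239210 = 0.430790

0.43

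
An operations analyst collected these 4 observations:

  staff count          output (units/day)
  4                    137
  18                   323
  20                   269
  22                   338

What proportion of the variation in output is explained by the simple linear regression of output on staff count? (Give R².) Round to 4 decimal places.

n = 4, Σx = 64, Σy = 1067, Σxy = 19178, Σx² = 1224, Σy² = 309703
Sxx = Σx² − (Σx)²/n = 1224 − 1024 = 200
Sxy = Σxy − (Σx)(Σy)/n = 19178 − 17072 = 2106
Syy = Σy² − (Σy)²/n = 309703 − 284622.25 = 25080.75
R² = Sxy²/(Sxx·Syy) = (2106)²/(200·25080.75) = 0.884191

0.8842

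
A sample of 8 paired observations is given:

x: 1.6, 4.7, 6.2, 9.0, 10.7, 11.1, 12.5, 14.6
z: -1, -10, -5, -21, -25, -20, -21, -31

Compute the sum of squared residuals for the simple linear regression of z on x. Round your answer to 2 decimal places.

93.09

n = 8, Σx = 70.4, Σy = -134, Σxy = -1473.2, Σx² = 751.2, Σy² = 2994
Sxx = Σx² − (Σx)²/n = 751.2 − 619.52 = 131.68
Sxy = Σxy − (Σx)(Σy)/n = -1473.2 − (-1179.2) = -294
Syy = Σy² − (Σy)²/n = 2994 − 2244.5 = 749.5
b = Sxy/Sxx = -294/131.68 = -2.232685
SSE = Syy − b·Sxy = 749.5 − (-2.232685)·(-294) = 93.090522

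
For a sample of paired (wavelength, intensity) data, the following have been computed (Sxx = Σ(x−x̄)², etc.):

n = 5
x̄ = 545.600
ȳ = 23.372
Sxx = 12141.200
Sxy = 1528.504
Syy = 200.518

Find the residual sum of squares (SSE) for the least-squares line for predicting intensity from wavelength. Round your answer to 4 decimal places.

8.0885

b = Sxy/Sxx = 1528.504/12141.2 = 0.125894
SSE = Syy − b·Sxy = 200.518 − 0.125894·1528.504 = 8.088547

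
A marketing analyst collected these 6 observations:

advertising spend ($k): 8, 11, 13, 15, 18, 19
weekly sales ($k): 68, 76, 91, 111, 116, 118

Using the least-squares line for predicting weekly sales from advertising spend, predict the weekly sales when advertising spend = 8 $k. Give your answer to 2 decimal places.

n = 6, Σx = 84, Σy = 580, Σxy = 8558, Σx² = 1264
Sxx = Σx² − (Σx)²/n = 1264 − 1176 = 88
Sxy = Σxy − (Σx)(Σy)/n = 8558 − 8120 = 438
b = Sxy/Sxx = 438/88 = 4.977273
a = ȳ − b·x̄ = 96.666667 − 4.977273·14 = 26.984848
ŷ(8) = a + b·8 = 26.984848 + 4.977273·8 = 66.803030

66.80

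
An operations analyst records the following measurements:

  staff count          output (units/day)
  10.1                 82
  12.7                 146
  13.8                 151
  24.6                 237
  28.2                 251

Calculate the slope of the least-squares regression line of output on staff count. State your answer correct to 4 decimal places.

8.4979

n = 5, Σx = 89.4, Σy = 867, Σxy = 17674.6, Σx² = 1854.14
Sxx = Σx² − (Σx)²/n = 1854.14 − 1598.472 = 255.668
Sxy = Σxy − (Σx)(Σy)/n = 17674.6 − 15501.96 = 2172.64
b = Sxy/Sxx = 2172.64/255.668 = 8.497896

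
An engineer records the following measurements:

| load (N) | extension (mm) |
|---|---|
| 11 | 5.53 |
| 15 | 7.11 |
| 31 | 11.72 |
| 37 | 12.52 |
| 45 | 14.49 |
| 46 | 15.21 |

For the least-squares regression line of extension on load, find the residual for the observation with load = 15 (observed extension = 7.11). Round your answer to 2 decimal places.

0.18

n = 6, Σx = 185, Σy = 66.58, Σxy = 2345.75, Σx² = 6817
Sxx = Σx² − (Σx)²/n = 6817 − 5704.166667 = 1112.833333
Sxy = Σxy − (Σx)(Σy)/n = 2345.75 − 2052.883333 = 292.866667
b = Sxy/Sxx = 292.866667/1112.833333 = 0.263172
a = ȳ − b·x̄ = 11.096667 − 0.263172·30.833333 = 2.982194
ŷ(15) = 2.982194 + 0.263172·15 = 6.929775
residual = y − ŷ = 7.11 − 6.929775 = 0.180225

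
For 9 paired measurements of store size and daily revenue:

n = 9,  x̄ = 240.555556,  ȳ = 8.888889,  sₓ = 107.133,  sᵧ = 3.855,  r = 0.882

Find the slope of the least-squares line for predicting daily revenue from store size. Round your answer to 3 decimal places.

0.032

b = r · sᵧ/sₓ = 0.882 · 3.855/107.133 = 0.031737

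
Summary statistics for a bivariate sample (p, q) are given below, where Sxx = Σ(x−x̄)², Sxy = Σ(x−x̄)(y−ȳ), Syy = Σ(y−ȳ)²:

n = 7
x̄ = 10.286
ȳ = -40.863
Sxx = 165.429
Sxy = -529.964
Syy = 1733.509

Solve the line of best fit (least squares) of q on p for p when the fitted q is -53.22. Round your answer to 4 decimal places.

b = Sxy/Sxx = -529.964/165.429 = -3.203574
a = ȳ − b·x̄ = -40.863 − (-3.203574)·10.286 = -7.911041
Set a + b·x = -53.22: x = (-53.22 − (-7.911041)) / (-3.203574) = 14.143255

14.1433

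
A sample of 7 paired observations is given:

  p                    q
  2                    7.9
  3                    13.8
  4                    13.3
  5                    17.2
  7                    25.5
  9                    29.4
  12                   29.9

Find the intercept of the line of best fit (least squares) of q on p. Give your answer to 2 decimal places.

5.65

n = 7, Σx = 42, Σy = 137, Σxy = 998.3, Σx² = 328
Sxx = Σx² − (Σx)²/n = 328 − 252 = 76
Sxy = Σxy − (Σx)(Σy)/n = 998.3 − 822 = 176.3
b = Sxy/Sxx = 176.3/76 = 2.319737
a = ȳ − b·x̄ = 19.571429 − 2.319737·6 = 5.653008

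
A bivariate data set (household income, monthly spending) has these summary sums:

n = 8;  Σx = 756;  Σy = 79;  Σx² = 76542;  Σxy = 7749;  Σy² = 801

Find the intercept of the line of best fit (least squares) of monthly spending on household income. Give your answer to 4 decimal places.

Sxx = Σx² − (Σx)²/n = 76542 − 71442 = 5100
Sxy = Σxy − (Σx)(Σy)/n = 7749 − 7465.5 = 283.5
b = Sxy/Sxx = 283.5/5100 = 0.055588
a = ȳ − b·x̄ = 9.875 − 0.055588·94.5 = 4.621912

4.6219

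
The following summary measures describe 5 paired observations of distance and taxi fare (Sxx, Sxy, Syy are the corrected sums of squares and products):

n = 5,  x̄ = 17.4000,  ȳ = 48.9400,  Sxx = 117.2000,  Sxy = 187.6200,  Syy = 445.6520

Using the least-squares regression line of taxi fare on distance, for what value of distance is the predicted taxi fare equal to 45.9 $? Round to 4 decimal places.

15.5010

b = Sxy/Sxx = 187.62/117.2 = 1.600853
a = ȳ − b·x̄ = 48.94 − 1.600853·17.4 = 21.085154
Set a + b·x = 45.9: x = (45.9 − 21.085154) / 1.600853 = 15.501013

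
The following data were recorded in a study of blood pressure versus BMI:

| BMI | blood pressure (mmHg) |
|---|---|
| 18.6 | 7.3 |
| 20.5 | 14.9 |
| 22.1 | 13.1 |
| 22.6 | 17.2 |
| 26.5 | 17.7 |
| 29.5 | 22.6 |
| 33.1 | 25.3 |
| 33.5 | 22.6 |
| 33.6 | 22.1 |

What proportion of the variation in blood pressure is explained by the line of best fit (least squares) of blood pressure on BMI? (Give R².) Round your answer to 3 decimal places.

0.847

n = 9, Σx = 240, Σy = 162.8, Σxy = 4592.3, Σx² = 6684.7, Σy² = 3206.06
Sxx = Σx² − (Σx)²/n = 6684.7 − 6400 = 284.7
Sxy = Σxy − (Σx)(Σy)/n = 4592.3 − 4341.333333 = 250.966667
Syy = Σy² − (Σy)²/n = 3206.06 − 2944.871111 = 261.188889
R² = Sxy²/(Sxx·Syy) = (250.966667)²/(284.7·261.188889) = 0.847013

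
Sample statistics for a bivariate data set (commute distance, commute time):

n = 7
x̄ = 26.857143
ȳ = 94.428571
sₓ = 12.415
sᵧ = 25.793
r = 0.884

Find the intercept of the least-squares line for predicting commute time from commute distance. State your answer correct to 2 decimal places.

45.10

b = r · sᵧ/sₓ = 0.884 · 25.793/12.415 = 1.836570
a = ȳ − b·x̄ = 94.428571 − 1.836570·26.857143 = 45.103558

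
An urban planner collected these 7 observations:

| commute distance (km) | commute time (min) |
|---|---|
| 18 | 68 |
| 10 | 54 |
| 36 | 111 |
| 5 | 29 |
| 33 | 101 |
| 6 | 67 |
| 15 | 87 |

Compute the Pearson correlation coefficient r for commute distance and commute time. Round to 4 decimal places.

n = 7, Σx = 123, Σy = 517, Σxy = 10945, Σx² = 3095, Σy² = 42961
Sxx = Σx² − (Σx)²/n = 3095 − 2161.285714 = 933.714286
Sxy = Σxy − (Σx)(Σy)/n = 10945 − 9084.428571 = 1860.571429
Syy = Σy² − (Σy)²/n = 42961 − 38184.142857 = 4776.857143
r = Sxy/√(Sxx·Syy) = 1860.571429/√(4460219.755102) = 1860.571429/2111.923236 = 0.880984

0.8810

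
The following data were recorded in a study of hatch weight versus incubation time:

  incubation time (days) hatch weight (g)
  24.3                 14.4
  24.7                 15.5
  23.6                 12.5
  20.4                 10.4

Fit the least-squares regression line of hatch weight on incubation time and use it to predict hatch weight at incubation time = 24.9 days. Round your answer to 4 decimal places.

14.9768

n = 4, Σx = 93, Σy = 52.8, Σxy = 1239.93, Σx² = 2173.7
Sxx = Σx² − (Σx)²/n = 2173.7 − 2162.25 = 11.45
Sxy = Σxy − (Σx)(Σy)/n = 1239.93 − 1227.6 = 12.33
b = Sxy/Sxx = 12.33/11.45 = 1.076856
a = ȳ − b·x̄ = 13.2 − 1.076856·23.25 = -11.836900
ŷ(24.9) = a + b·24.9 = -11.836900 + 1.076856·24.9 = 14.976812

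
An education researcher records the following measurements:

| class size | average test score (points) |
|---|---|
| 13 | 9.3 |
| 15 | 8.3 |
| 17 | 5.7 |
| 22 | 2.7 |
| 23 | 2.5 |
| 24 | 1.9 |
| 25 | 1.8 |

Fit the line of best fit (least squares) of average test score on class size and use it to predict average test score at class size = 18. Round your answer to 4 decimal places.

n = 7, Σx = 139, Σy = 32.2, Σxy = 549.8, Σx² = 2897
Sxx = Σx² − (Σx)²/n = 2897 − 2760.142857 = 136.857143
Sxy = Σxy − (Σx)(Σy)/n = 549.8 − 639.4 = -89.6
b = Sxy/Sxx = -89.6/136.857143 = -0.654697
a = ȳ − b·x̄ = 4.6 − (-0.654697)·19.857143 = 17.600418
ŷ(18) = a + b·18 = 17.600418 + (-0.654697)·18 = 5.815866

5.8159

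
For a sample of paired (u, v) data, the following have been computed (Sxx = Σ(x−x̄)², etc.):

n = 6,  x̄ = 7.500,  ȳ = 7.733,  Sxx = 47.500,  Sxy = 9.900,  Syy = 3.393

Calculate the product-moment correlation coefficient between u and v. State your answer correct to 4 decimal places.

0.7798

r = Sxy/√(Sxx·Syy) = 9.9/√(161.1675) = 9.9/12.695176 = 0.779824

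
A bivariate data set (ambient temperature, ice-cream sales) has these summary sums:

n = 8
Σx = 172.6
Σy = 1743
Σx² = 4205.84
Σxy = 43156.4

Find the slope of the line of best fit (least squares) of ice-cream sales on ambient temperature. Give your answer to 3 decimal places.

11.517

Sxx = Σx² − (Σx)²/n = 4205.84 − 3723.845 = 481.995
Sxy = Σxy − (Σx)(Σy)/n = 43156.4 − 37605.225 = 5551.175
b = Sxy/Sxx = 5551.175/481.995 = 11.517080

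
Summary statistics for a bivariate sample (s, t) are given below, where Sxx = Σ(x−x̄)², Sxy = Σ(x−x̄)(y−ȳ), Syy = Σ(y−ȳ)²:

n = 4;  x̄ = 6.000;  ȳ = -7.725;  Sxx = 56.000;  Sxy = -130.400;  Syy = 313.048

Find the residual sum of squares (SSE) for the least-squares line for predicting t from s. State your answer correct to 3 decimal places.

9.402

b = Sxy/Sxx = -130.4/56 = -2.328571
SSE = Syy − b·Sxy = 313.048 − (-2.328571)·(-130.4) = 9.402286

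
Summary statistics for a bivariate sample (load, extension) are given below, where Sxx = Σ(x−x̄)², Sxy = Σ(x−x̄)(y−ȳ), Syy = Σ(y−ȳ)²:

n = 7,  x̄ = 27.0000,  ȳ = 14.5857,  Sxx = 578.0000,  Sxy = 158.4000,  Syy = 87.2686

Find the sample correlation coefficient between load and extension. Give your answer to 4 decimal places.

0.7053

r = Sxy/√(Sxx·Syy) = 158.4/√(50441.2508) = 158.4/224.591297 = 0.705281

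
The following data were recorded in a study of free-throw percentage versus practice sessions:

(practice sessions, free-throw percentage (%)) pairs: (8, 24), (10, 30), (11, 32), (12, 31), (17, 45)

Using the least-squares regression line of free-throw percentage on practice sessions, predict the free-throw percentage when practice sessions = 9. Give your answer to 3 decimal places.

n = 5, Σx = 58, Σy = 162, Σxy = 1981, Σx² = 718
Sxx = Σx² − (Σx)²/n = 718 − 672.8 = 45.2
Sxy = Σxy − (Σx)(Σy)/n = 1981 − 1879.2 = 101.8
b = Sxy/Sxx = 101.8/45.2 = 2.252212
a = ȳ − b·x̄ = 32.4 − 2.252212·11.6 = 6.274336
ŷ(9) = a + b·9 = 6.274336 + 2.252212·9 = 26.544248

26.544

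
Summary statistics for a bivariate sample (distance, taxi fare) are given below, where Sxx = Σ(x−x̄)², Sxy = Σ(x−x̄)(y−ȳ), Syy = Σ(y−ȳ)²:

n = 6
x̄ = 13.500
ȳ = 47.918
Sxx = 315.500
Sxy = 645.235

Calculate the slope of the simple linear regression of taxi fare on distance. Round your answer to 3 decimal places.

b = Sxy/Sxx = 645.235/315.5 = 2.045119

2.045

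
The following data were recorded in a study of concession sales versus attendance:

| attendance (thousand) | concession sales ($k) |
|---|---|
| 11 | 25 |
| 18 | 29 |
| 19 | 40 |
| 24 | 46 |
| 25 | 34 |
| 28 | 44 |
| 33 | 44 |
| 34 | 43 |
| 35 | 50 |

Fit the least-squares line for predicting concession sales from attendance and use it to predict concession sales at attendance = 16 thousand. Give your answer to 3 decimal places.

n = 9, Σx = 227, Σy = 355, Σxy = 9407, Σx² = 6261
Sxx = Σx² − (Σx)²/n = 6261 − 5725.444444 = 535.555556
Sxy = Σxy − (Σx)(Σy)/n = 9407 − 8953.888889 = 453.111111
b = Sxy/Sxx = 453.111111/535.555556 = 0.846058
a = ȳ − b·x̄ = 39.444444 − 0.846058·25.222222 = 18.104979
ŷ(16) = a + b·16 = 18.104979 + 0.846058·16 = 31.641909

31.642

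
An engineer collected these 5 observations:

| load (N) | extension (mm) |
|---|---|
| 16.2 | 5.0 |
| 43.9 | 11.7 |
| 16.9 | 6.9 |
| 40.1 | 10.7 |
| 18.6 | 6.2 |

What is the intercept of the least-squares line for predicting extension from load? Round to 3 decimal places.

n = 5, Σx = 135.7, Σy = 40.5, Σxy = 1255.63, Σx² = 4429.23
Sxx = Σx² − (Σx)²/n = 4429.23 − 3682.898 = 746.332
Sxy = Σxy − (Σx)(Σy)/n = 1255.63 − 1099.17 = 156.46
b = Sxy/Sxx = 156.46/746.332 = 0.209639
a = ȳ − b·x̄ = 8.1 − 0.209639·27.14 = 2.410408

2.410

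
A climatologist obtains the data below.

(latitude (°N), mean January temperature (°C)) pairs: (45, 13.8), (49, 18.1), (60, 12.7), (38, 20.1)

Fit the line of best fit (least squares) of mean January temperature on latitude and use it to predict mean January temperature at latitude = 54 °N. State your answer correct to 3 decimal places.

n = 4, Σx = 192, Σy = 64.7, Σxy = 3033.7, Σx² = 9470
Sxx = Σx² − (Σx)²/n = 9470 − 9216 = 254
Sxy = Σxy − (Σx)(Σy)/n = 3033.7 − 3105.6 = -71.9
b = Sxy/Sxx = -71.9/254 = -0.283071
a = ȳ − b·x̄ = 16.175 − (-0.283071)·48 = 29.762402
ŷ(54) = a + b·54 = 29.762402 + (-0.283071)·54 = 14.476575

14.477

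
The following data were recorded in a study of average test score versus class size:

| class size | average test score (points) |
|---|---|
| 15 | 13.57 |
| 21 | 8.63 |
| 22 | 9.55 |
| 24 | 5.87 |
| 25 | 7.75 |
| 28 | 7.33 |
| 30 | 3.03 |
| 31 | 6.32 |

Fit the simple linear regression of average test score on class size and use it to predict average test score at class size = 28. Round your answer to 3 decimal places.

n = 8, Σx = 196, Σy = 62.05, Σxy = 1421.57, Σx² = 4996
Sxx = Σx² − (Σx)²/n = 4996 − 4802 = 194
Sxy = Σxy − (Σx)(Σy)/n = 1421.57 − 1520.225 = -98.655
b = Sxy/Sxx = -98.655/194 = -0.508531
a = ȳ − b·x̄ = 7.75625 − (-0.508531)·24.5 = 20.215258
ŷ(28) = a + b·28 = 20.215258 + (-0.508531)·28 = 5.976392

5.976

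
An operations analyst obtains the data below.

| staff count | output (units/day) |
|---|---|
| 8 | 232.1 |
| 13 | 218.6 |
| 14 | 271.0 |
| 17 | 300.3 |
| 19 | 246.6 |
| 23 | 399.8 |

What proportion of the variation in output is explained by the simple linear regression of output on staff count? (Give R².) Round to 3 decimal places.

n = 6, Σx = 94, Σy = 1668.4, Σxy = 27478.5, Σx² = 1608, Σy² = 485929.06
Sxx = Σx² − (Σx)²/n = 1608 − 1472.666667 = 135.333333
Sxy = Σxy − (Σx)(Σy)/n = 27478.5 − 26138.266667 = 1340.233333
Syy = Σy² − (Σy)²/n = 485929.06 − 463926.426667 = 22002.633333
R² = Sxy²/(Sxx·Syy) = (1340.233333)²/(135.333333·22002.633333) = 0.603228

0.603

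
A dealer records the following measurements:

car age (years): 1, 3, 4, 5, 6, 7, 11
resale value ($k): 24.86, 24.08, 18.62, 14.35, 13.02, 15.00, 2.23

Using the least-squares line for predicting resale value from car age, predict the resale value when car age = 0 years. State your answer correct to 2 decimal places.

n = 7, Σx = 37, Σy = 112.16, Σxy = 450.98, Σx² = 257
Sxx = Σx² − (Σx)²/n = 257 − 195.571429 = 61.428571
Sxy = Σxy − (Σx)(Σy)/n = 450.98 − 592.845714 = -141.865714
b = Sxy/Sxx = -141.865714/61.428571 = -2.309442
a = ȳ − b·x̄ = 16.022857 − (-2.309442)·5.285714 = 28.229907
ŷ(0) = a + b·0 = 28.229907 + (-2.309442)·0 = 28.229907

28.23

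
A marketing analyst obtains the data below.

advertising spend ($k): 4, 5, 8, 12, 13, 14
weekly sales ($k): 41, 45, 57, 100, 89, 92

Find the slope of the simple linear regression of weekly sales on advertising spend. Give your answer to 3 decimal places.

5.832

n = 6, Σx = 56, Σy = 424, Σxy = 4490, Σx² = 614
Sxx = Σx² − (Σx)²/n = 614 − 522.666667 = 91.333333
Sxy = Σxy − (Σx)(Σy)/n = 4490 − 3957.333333 = 532.666667
b = Sxy/Sxx = 532.666667/91.333333 = 5.832117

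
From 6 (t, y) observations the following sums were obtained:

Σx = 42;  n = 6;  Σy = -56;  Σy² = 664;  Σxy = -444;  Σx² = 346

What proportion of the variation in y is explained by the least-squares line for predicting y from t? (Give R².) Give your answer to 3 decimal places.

Sxx = Σx² − (Σx)²/n = 346 − 294 = 52
Sxy = Σxy − (Σx)(Σy)/n = -444 − (-392) = -52
Syy = Σy² − (Σy)²/n = 664 − 522.666667 = 141.333333
R² = Sxy²/(Sxx·Syy) = (-52)²/(52·141.333333) = 0.367925

0.368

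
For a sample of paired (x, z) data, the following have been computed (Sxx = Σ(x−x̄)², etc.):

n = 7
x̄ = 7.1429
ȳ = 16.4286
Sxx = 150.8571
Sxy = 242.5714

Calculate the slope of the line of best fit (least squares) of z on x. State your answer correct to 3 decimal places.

1.608

b = Sxy/Sxx = 242.5714/150.8571 = 1.607955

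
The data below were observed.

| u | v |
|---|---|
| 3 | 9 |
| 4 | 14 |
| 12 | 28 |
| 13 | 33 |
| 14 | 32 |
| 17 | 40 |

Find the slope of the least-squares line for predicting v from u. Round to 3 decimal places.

2.093

n = 6, Σx = 63, Σy = 156, Σxy = 1976, Σx² = 823
Sxx = Σx² − (Σx)²/n = 823 − 661.5 = 161.5
Sxy = Σxy − (Σx)(Σy)/n = 1976 − 1638 = 338
b = Sxy/Sxx = 338/161.5 = 2.092879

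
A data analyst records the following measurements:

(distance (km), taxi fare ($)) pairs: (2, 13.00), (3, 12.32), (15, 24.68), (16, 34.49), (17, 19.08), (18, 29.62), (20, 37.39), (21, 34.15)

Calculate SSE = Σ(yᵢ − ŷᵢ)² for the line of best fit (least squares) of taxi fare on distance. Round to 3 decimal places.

173.401

n = 8, Σx = 112, Σy = 204.73, Σxy = 3307.47, Σx² = 1948, Σy² = 5925.0703
Sxx = Σx² − (Σx)²/n = 1948 − 1568 = 380
Sxy = Σxy − (Σx)(Σy)/n = 3307.47 − 2866.22 = 441.25
Syy = Σy² − (Σy)²/n = 5925.0703 − 5239.296613 = 685.773688
b = Sxy/Sxx = 441.25/380 = 1.161184
SSE = Syy − b·Sxy = 685.773688 − 1.161184·441.25 = 173.401155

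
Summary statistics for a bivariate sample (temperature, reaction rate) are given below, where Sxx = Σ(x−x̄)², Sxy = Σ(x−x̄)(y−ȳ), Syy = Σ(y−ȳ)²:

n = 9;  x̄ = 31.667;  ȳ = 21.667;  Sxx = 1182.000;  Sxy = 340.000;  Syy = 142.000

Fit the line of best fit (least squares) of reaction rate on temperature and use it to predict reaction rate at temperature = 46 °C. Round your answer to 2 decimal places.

b = Sxy/Sxx = 340/1182 = 0.287648
a = ȳ − b·x̄ = 21.667 − 0.287648·31.667 = 12.558049
ŷ(46) = a + b·46 = 12.558049 + 0.287648·46 = 25.789860

25.79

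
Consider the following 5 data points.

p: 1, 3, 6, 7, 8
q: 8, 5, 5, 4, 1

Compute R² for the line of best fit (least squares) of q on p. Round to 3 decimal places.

0.789

n = 5, Σx = 25, Σy = 23, Σxy = 89, Σx² = 159, Σy² = 131
Sxx = Σx² − (Σx)²/n = 159 − 125 = 34
Sxy = Σxy − (Σx)(Σy)/n = 89 − 115 = -26
Syy = Σy² − (Σy)²/n = 131 − 105.8 = 25.2
R² = Sxy²/(Sxx·Syy) = (-26)²/(34·25.2) = 0.788982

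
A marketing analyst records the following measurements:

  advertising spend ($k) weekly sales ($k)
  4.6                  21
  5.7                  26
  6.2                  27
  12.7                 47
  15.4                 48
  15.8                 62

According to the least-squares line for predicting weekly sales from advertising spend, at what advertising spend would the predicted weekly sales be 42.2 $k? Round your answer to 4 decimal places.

n = 6, Σx = 60.4, Σy = 231, Σxy = 2727.9, Σx² = 740.18
Sxx = Σx² − (Σx)²/n = 740.18 − 608.026667 = 132.153333
Sxy = Σxy − (Σx)(Σy)/n = 2727.9 − 2325.4 = 402.5
b = Sxy/Sxx = 402.5/132.153333 = 3.045704
a = ȳ − b·x̄ = 38.5 − 3.045704·10.066667 = 7.839908
Set a + b·x = 42.2: x = (42.2 − 7.839908) / 3.045704 = 11.281492

11.2815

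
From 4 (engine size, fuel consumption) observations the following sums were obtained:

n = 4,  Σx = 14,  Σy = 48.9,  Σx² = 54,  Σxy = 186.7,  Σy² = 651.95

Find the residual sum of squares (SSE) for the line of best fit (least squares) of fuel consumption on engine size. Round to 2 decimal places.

Sxx = Σx² − (Σx)²/n = 54 − 49 = 5
Sxy = Σxy − (Σx)(Σy)/n = 186.7 − 171.15 = 15.55
Syy = Σy² − (Σy)²/n = 651.95 − 597.8025 = 54.1475
b = Sxy/Sxx = 15.55/5 = 3.11
SSE = Syy − b·Sxy = 54.1475 − 3.11·15.55 = 5.787

5.79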